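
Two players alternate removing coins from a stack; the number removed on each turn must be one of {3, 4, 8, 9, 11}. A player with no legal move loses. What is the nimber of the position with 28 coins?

G(0) = 0
G(1) = mex{} = 0
G(2) = mex{} = 0
G(3) = mex{0} = 1
G(4) = mex{0,0} = 1
G(5) = mex{0,0} = 1
G(6) = mex{1,0} = 2
G(7) = mex{1,1} = 0
G(8) = mex{1,1,0} = 2
G(9) = mex{2,1,0,0} = 3
G(10) = mex{0,2,0,0} = 1
G(11) = mex{2,0,1,0,0} = 3
G(12) = mex{3,2,1,1,0} = 4
G(13) = mex{1,3,1,1,0} = 2
G(14) = mex{3,1,2,1,1} = 0
G(15) = mex{4,3,0,2,1} = 5
G(16) = mex{2,4,2,0,1} = 3
G(17) = mex{0,2,3,2,2} = 1
G(18) = mex{5,0,1,3,0} = 2
G(19) = mex{3,5,3,1,2} = 0
G(20) = mex{1,3,4,3,3} = 0
G(21) = mex{2,1,2,4,1} = 0
G(22) = mex{0,2,0,2,3} = 1
G(23) = mex{0,0,5,0,4} = 1
G(24) = mex{0,0,3,5,2} = 1
G(25) = mex{1,0,1,3,0} = 2
G(26) = mex{1,1,2,1,5} = 0
G(27) = mex{1,1,0,2,3} = 4
G(28) = mex{2,1,0,0,1} = 3

3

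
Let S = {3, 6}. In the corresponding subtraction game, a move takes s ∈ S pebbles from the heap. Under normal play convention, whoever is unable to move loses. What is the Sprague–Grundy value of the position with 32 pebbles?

n :  0  1  2  3  4  5  6  7  8  9 10 11 12 13 14 15 16 17 18 19 20 21 22 23 24 25 26 27 28 29 30 31 32
G :  0  0  0  1  1  1  2  2  2  0  0  0  1  1  1  2  2  2  0  0  0  1  1  1  2  2  2  0  0  0  1  1  1

1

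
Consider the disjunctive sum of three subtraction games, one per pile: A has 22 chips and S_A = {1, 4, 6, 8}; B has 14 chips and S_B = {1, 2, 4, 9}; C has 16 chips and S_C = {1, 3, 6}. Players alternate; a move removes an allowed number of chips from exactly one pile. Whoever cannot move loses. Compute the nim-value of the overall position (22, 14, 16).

Pile A, S = {1, 4, 6, 8}:
G(0) = 0
G(1) = mex{0} = 1
G(2) = mex{1} = 0
G(3) = mex{0} = 1
G(4) = mex{1,0} = 2
G(5) = mex{2,1} = 0
G(6) = mex{0,0,0} = 1
G(7) = mex{1,1,1} = 0
G(8) = mex{0,2,0,0} = 1
G(9) = mex{1,0,1,1} = 2
G(10) = mex{2,1,2,0} = 3
G(11) = mex{3,0,0,1} = 2
G(12) = mex{2,1,1,2} = 0
G(13) = mex{0,2,0,0} = 1
G(14) = mex{1,3,1,1} = 0
G(15) = mex{0,2,2,0} = 1
G(16) = mex{1,0,3,1} = 2
G(17) = mex{2,1,2,2} = 0
G(18) = mex{0,0,0,3} = 1
G(19) = mex{1,1,1,2} = 0
G(20) = mex{0,2,0,0} = 1
G(21) = mex{1,0,1,1} = 2
G(22) = mex{2,1,2,0} = 3
G_A(22) = 3.
Pile B, S = {1, 2, 4, 9}:
G(0) = 0
G(1) = mex{0} = 1
G(2) = mex{1,0} = 2
G(3) = mex{2,1} = 0
G(4) = mex{0,2,0} = 1
G(5) = mex{1,0,1} = 2
G(6) = mex{2,1,2} = 0
G(7) = mex{0,2,0} = 1
G(8) = mex{1,0,1} = 2
G(9) = mex{2,1,2,0} = 3
G(10) = mex{3,2,0,1} = 4
G(11) = mex{4,3,1,2} = 0
G(12) = mex{0,4,2,0} = 1
G(13) = mex{1,0,3,1} = 2
G(14) = mex{2,1,4,2} = 0
G_B(14) = 0.
Pile C, S = {1, 3, 6}:
G(0) = 0
G(1) = mex{0} = 1
G(2) = mex{1} = 0
G(3) = mex{0,0} = 1
G(4) = mex{1,1} = 0
G(5) = mex{0,0} = 1
G(6) = mex{1,1,0} = 2
G(7) = mex{2,0,1} = 3
G(8) = mex{3,1,0} = 2
G(9) = mex{2,2,1} = 0
G(10) = mex{0,3,0} = 1
G(11) = mex{1,2,1} = 0
G(12) = mex{0,0,2} = 1
G(13) = mex{1,1,3} = 0
G(14) = mex{0,0,2} = 1
G(15) = mex{1,1,0} = 2
G(16) = mex{2,0,1} = 3
G_C(16) = 3.
Combined Grundy value = 3 ⊕ 0 ⊕ 3 = 0.

0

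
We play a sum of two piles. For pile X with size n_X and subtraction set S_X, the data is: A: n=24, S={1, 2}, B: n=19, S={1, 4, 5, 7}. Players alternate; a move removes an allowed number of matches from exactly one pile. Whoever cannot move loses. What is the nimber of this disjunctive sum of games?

Pile A, S = {1, 2}:
G(0) = 0
G(1) = mex{0} = 1
G(2) = mex{1,0} = 2
G(3) = mex{2,1} = 0
G(4) = mex{0,2} = 1
G(5) = mex{1,0} = 2
G(6) = mex{2,1} = 0
G(7) = mex{0,2} = 1
G(8) = mex{1,0} = 2
G(9) = mex{2,1} = 0
G(10) = mex{0,2} = 1
G(11) = mex{1,0} = 2
G(12) = mex{2,1} = 0
G(13) = mex{0,2} = 1
G(14) = mex{1,0} = 2
G(15) = mex{2,1} = 0
G(16) = mex{0,2} = 1
G(17) = mex{1,0} = 2
G(18) = mex{2,1} = 0
G(19) = mex{0,2} = 1
G(20) = mex{1,0} = 2
G(21) = mex{2,1} = 0
G(22) = mex{0,2} = 1
G(23) = mex{1,0} = 2
G(24) = mex{2,1} = 0
G_A(24) = 0.
Pile B, S = {1, 4, 5, 7}:
n :  0  1  2  3  4  5  6  7  8  9 10 11 12 13 14 15 16 17 18 19
G :  0  1  0  1  2  3  2  3  0  1  0  1  2  3  2  3  0  1  0  1
G_B(19) = 1.
Combined Grundy value = 0 ⊕ 1 = 1.

1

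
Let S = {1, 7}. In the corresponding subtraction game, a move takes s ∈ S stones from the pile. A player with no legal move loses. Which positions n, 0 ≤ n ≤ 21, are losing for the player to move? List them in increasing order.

0, 2, 4, 6, 8, 10, 12, 14, 16, 18, 20

G(0) = 0
G(1) = mex{0} = 1
G(2) = mex{1} = 0
G(3) = mex{0} = 1
G(4) = mex{1} = 0
G(5) = mex{0} = 1
G(6) = mex{1} = 0
G(7) = mex{0,0} = 1
G(8) = mex{1,1} = 0
G(9) = mex{0,0} = 1
G(10) = mex{1,1} = 0
G(11) = mex{0,0} = 1
G(12) = mex{1,1} = 0
G(13) = mex{0,0} = 1
G(14) = mex{1,1} = 0
G(15) = mex{0,0} = 1
G(16) = mex{1,1} = 0
G(17) = mex{0,0} = 1
G(18) = mex{1,1} = 0
G(19) = mex{0,0} = 1
G(20) = mex{1,1} = 0
G(21) = mex{0,0} = 1
P-positions are exactly the n with G(n) = 0.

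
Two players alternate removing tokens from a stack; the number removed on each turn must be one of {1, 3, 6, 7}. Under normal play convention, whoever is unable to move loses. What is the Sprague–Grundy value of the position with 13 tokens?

G(0) = 0
G(1) = mex{0} = 1
G(2) = mex{1} = 0
G(3) = mex{0,0} = 1
G(4) = mex{1,1} = 0
G(5) = mex{0,0} = 1
G(6) = mex{1,1,0} = 2
G(7) = mex{2,0,1,0} = 3
G(8) = mex{3,1,0,1} = 2
G(9) = mex{2,2,1,0} = 3
G(10) = mex{3,3,0,1} = 2
G(11) = mex{2,2,1,0} = 3
G(12) = mex{3,3,2,1} = 0
G(13) = mex{0,2,3,2} = 1

1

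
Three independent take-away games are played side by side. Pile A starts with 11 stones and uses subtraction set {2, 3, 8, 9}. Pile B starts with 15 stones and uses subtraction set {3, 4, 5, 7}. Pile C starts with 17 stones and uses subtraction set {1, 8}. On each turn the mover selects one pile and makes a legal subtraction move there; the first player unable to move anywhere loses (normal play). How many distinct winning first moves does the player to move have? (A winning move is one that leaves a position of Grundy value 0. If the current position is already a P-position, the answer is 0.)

Pile A, S = {2, 3, 8, 9}:
n :  0  1  2  3  4  5  6  7  8  9 10 11
G :  0  0  1  1  2  0  0  1  1  2  2  0
G_A(11) = 0.
Pile B, S = {3, 4, 5, 7}:
n :  0  1  2  3  4  5  6  7  8  9 10 11 12 13 14 15
G :  0  0  0  1  1  1  2  2  2  3  0  0  0  1  1  1
G_B(15) = 1.
Pile C, S = {1, 8}:
n :  0  1  2  3  4  5  6  7  8  9 10 11 12 13 14 15 16 17
G :  0  1  0  1  0  1  0  1  2  0  1  0  1  0  1  0  1  2
G_C(17) = 2.
Combined Grundy value = 0 ⊕ 1 ⊕ 2 = 3.
A winning move leaves total XOR = 0, i.e. changes one component's Grundy value g to g ⊕ X where X is the current total.
Pile A: need g' = 0⊕3 = 3. Options: 11−2→G=2, 11−3→G=1, 11−8→G=1, 11−9→G=1. Hits: 0.
Pile B: need g' = 1⊕3 = 2. Options: 15−3→G=0, 15−4→G=0, 15−5→G=0, 15−7→G=2. Hits: 1.
Pile C: need g' = 2⊕3 = 1. Options: 17−1→G=1, 17−8→G=0. Hits: 1.

2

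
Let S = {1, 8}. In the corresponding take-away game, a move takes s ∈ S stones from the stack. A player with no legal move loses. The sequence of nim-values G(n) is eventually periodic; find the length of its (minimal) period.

G(0) = 0
G(1) = mex{0} = 1
G(2) = mex{1} = 0
G(3) = mex{0} = 1
G(4) = mex{1} = 0
G(5) = mex{0} = 1
G(6) = mex{1} = 0
G(7) = mex{0} = 1
G(8) = mex{1,0} = 2
G(9) = mex{2,1} = 0
G(10) = mex{0,0} = 1
G(11) = mex{1,1} = 0
G(12) = mex{0,0} = 1
G(13) = mex{1,1} = 0
G(14) = mex{0,0} = 1
G(15) = mex{1,1} = 0
G(16) = mex{0,2} = 1
G(17) = mex{1,0} = 2
G(18) = mex{2,1} = 0
G(19) = mex{0,0} = 1
G(n+9) = G(n) holds for n = 0,…,7 (a full window of length max(S) = 8), so the sequence is purely periodic with period 9.

9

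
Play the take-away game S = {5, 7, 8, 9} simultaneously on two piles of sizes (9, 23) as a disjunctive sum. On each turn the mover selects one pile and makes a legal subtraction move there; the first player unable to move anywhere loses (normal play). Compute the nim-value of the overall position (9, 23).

All piles use S = {5, 7, 8, 9}:
n :  0  1  2  3  4  5  6  7  8  9 10 11 12 13 14 15 16 17 18 19 20 21 22 23
G :  0  0  0  0  0  1  1  1  1  1  2  2  2  2  0  0  0  0  0  1  1  1  1  1
Pile A: G(9) = 1.
Pile B: G(23) = 1.
Combined Grundy value = 1 ⊕ 1 = 0.

0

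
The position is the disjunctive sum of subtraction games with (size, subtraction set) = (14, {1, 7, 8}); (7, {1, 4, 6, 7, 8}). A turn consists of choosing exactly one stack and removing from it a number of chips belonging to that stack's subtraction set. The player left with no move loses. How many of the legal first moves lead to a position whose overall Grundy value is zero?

Stack A, S = {1, 7, 8}:
n :  0  1  2  3  4  5  6  7  8  9 10 11 12 13 14
G :  0  1  0  1  0  1  0  1  2  3  2  3  2  3  2
G_A(14) = 2.
Stack B, S = {1, 4, 6, 7, 8}:
G(0) = 0
G(1) = mex{0} = 1
G(2) = mex{1} = 0
G(3) = mex{0} = 1
G(4) = mex{1,0} = 2
G(5) = mex{2,1} = 0
G(6) = mex{0,0,0} = 1
G(7) = mex{1,1,1,0} = 2
G_B(7) = 2.
Combined Grundy value = 2 ⊕ 2 = 0.
A winning move leaves total XOR = 0, i.e. changes one component's Grundy value g to g ⊕ X where X is the current total.
Stack A: target g' = 2⊕0 = 2, but every legal move changes the Grundy value (mex property), so 0 moves.
Stack B: target g' = 2⊕0 = 2, but every legal move changes the Grundy value (mex property), so 0 moves.

0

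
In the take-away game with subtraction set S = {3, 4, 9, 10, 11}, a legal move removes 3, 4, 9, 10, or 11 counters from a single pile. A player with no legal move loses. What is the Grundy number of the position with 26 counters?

G(0) = 0
G(1) = mex{} = 0
G(2) = mex{} = 0
G(3) = mex{0} = 1
G(4) = mex{0,0} = 1
G(5) = mex{0,0} = 1
G(6) = mex{1,0} = 2
G(7) = mex{1,1} = 0
G(8) = mex{1,1} = 0
G(9) = mex{2,1,0} = 3
G(10) = mex{0,2,0,0} = 1
G(11) = mex{0,0,0,0,0} = 1
G(12) = mex{3,0,1,0,0} = 2
G(13) = mex{1,3,1,1,0} = 2
G(14) = mex{1,1,1,1,1} = 0
G(15) = mex{2,1,2,1,1} = 0
G(16) = mex{2,2,0,2,1} = 3
G(17) = mex{0,2,0,0,2} = 1
G(18) = mex{0,0,3,0,0} = 1
G(19) = mex{3,0,1,3,0} = 2
G(20) = mex{1,3,1,1,3} = 0
G(21) = mex{1,1,2,1,1} = 0
G(22) = mex{2,1,2,2,1} = 0
G(23) = mex{0,2,0,2,2} = 1
G(24) = mex{0,0,0,0,2} = 1
G(25) = mex{0,0,3,0,0} = 1
G(26) = mex{1,0,1,3,0} = 2

2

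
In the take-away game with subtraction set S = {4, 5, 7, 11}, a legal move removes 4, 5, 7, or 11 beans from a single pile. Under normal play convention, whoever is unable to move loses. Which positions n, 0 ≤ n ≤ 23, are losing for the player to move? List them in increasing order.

0, 1, 2, 3, 15, 16, 17, 18

G(0) = 0
G(1) = mex{} = 0
G(2) = mex{} = 0
G(3) = mex{} = 0
G(4) = mex{0} = 1
G(5) = mex{0,0} = 1
G(6) = mex{0,0} = 1
G(7) = mex{0,0,0} = 1
G(8) = mex{1,0,0} = 2
G(9) = mex{1,1,0} = 2
G(10) = mex{1,1,0} = 2
G(11) = mex{1,1,1,0} = 2
G(12) = mex{2,1,1,0} = 3
G(13) = mex{2,2,1,0} = 3
G(14) = mex{2,2,1,0} = 3
G(15) = mex{2,2,2,1} = 0
G(16) = mex{3,2,2,1} = 0
G(17) = mex{3,3,2,1} = 0
G(18) = mex{3,3,2,1} = 0
G(19) = mex{0,3,3,2} = 1
G(20) = mex{0,0,3,2} = 1
G(21) = mex{0,0,3,2} = 1
G(22) = mex{0,0,0,2} = 1
G(23) = mex{1,0,0,3} = 2
P-positions are exactly the n with G(n) = 0.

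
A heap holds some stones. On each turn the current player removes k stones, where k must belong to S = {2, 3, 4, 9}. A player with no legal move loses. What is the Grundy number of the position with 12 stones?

0

G(0) = 0
G(1) = mex{} = 0
G(2) = mex{0} = 1
G(3) = mex{0,0} = 1
G(4) = mex{1,0,0} = 2
G(5) = mex{1,1,0} = 2
G(6) = mex{2,1,1} = 0
G(7) = mex{2,2,1} = 0
G(8) = mex{0,2,2} = 1
G(9) = mex{0,0,2,0} = 1
G(10) = mex{1,0,0,0} = 2
G(11) = mex{1,1,0,1} = 2
G(12) = mex{2,1,1,1} = 0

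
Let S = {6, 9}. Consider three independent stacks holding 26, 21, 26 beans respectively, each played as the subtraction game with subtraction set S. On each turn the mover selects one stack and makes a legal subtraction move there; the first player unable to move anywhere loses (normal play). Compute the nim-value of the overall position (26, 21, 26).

All stacks use S = {6, 9}:
n :  0  1  2  3  4  5  6  7  8  9 10 11 12 13 14 15 16 17 18 19 20 21 22 23 24 25 26
G :  0  0  0  0  0  0  1  1  1  1  1  1  2  2  2  0  0  0  0  0  0  1  1  1  1  1  1
Stack A: G(26) = 1.
Stack B: G(21) = 1.
Stack C: G(26) = 1.
Combined Grundy value = 1 ⊕ 1 ⊕ 1 = 1.

1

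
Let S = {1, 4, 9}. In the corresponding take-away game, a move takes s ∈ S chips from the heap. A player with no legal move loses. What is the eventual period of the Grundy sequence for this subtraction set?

5

n :  0  1  2  3  4  5  6  7  8  9 10 11 12 13 14 15
G :  0  1  0  1  2  0  1  0  1  2  0  1  0  1  2  0
G(n+5) = G(n) holds for n = 0,…,8 (a full window of length max(S) = 9), so the sequence is purely periodic with period 5.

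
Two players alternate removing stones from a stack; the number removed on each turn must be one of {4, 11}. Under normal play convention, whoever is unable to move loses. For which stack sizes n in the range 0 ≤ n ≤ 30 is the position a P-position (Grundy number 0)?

n :  0  1  2  3  4  5  6  7  8  9 10 11 12 13 14 15 16 17 18 19 20 21 22 23 24 25 26 27 28 29 30
G :  0  0  0  0  1  1  1  1  0  0  0  2  1  1  1  0  0  0  0  1  1  1  1  0  0  0  2  1  1  1  0
P-positions are exactly the n with G(n) = 0.

0, 1, 2, 3, 8, 9, 10, 15, 16, 17, 18, 23, 24, 25, 30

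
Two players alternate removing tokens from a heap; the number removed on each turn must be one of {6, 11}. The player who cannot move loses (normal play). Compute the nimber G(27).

n :  0  1  2  3  4  5  6  7  8  9 10 11 12 13 14 15 16 17 18 19 20 21 22 23 24 25 26 27
G :  0  0  0  0  0  0  1  1  1  1  1  1  2  2  2  2  2  0  0  0  0  0  0  1  1  1  1  1

1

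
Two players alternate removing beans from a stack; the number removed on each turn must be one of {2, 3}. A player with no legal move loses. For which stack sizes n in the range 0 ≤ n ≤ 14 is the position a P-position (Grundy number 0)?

0, 1, 5, 6, 10, 11

G(0) = 0
G(1) = mex{} = 0
G(2) = mex{0} = 1
G(3) = mex{0,0} = 1
G(4) = mex{1,0} = 2
G(5) = mex{1,1} = 0
G(6) = mex{2,1} = 0
G(7) = mex{0,2} = 1
G(8) = mex{0,0} = 1
G(9) = mex{1,0} = 2
G(10) = mex{1,1} = 0
G(11) = mex{2,1} = 0
G(12) = mex{0,2} = 1
G(13) = mex{0,0} = 1
G(14) = mex{1,0} = 2
P-positions are exactly the n with G(n) = 0.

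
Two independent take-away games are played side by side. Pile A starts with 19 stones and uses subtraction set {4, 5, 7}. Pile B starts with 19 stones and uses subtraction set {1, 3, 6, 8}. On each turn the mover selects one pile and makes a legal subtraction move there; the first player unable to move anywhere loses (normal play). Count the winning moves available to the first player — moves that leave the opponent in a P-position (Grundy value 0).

Pile A, S = {4, 5, 7}:
G(0) = 0
G(1) = mex{} = 0
G(2) = mex{} = 0
G(3) = mex{} = 0
G(4) = mex{0} = 1
G(5) = mex{0,0} = 1
G(6) = mex{0,0} = 1
G(7) = mex{0,0,0} = 1
G(8) = mex{1,0,0} = 2
G(9) = mex{1,1,0} = 2
G(10) = mex{1,1,0} = 2
G(11) = mex{1,1,1} = 0
G(12) = mex{2,1,1} = 0
G(13) = mex{2,2,1} = 0
G(14) = mex{2,2,1} = 0
G(15) = mex{0,2,2} = 1
G(16) = mex{0,0,2} = 1
G(17) = mex{0,0,2} = 1
G(18) = mex{0,0,0} = 1
G(19) = mex{1,0,0} = 2
G_A(19) = 2.
Pile B, S = {1, 3, 6, 8}:
n :  0  1  2  3  4  5  6  7  8  9 10 11 12 13 14 15 16 17 18 19
G :  0  1  0  1  0  1  2  3  2  0  1  0  1  0  1  2  3  2  0  1
G_B(19) = 1.
Combined Grundy value = 2 ⊕ 1 = 3.
A winning move leaves total XOR = 0, i.e. changes one component's Grundy value g to g ⊕ X where X is the current total.
Pile A: need g' = 2⊕3 = 1. Options: 19−4→G=1, 19−5→G=0, 19−7→G=0. Hits: 1.
Pile B: need g' = 1⊕3 = 2. Options: 19−1→G=0, 19−3→G=3, 19−6→G=0, 19−8→G=0. Hits: 0.

1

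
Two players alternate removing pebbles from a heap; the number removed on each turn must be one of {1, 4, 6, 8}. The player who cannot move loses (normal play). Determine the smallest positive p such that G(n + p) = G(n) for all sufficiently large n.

n :  0  1  2  3  4  5  6  7  8  9 10 11 12 13 14 15 16 17 18 19 20 21 22 23 24 25
G :  0  1  0  1  2  0  1  0  1  2  3  2  0  1  0  1  2  0  1  0  1  2  3  2  0  1
G(n+12) = G(n) holds for n = 0,…,7 (a full window of length max(S) = 8), so the sequence is purely periodic with period 12.

12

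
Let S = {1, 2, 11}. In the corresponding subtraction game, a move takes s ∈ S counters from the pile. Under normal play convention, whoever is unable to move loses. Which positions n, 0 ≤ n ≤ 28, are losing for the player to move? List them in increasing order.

G(0) = 0
G(1) = mex{0} = 1
G(2) = mex{1,0} = 2
G(3) = mex{2,1} = 0
G(4) = mex{0,2} = 1
G(5) = mex{1,0} = 2
G(6) = mex{2,1} = 0
G(7) = mex{0,2} = 1
G(8) = mex{1,0} = 2
G(9) = mex{2,1} = 0
G(10) = mex{0,2} = 1
G(11) = mex{1,0,0} = 2
G(12) = mex{2,1,1} = 0
G(13) = mex{0,2,2} = 1
G(14) = mex{1,0,0} = 2
G(15) = mex{2,1,1} = 0
G(16) = mex{0,2,2} = 1
G(17) = mex{1,0,0} = 2
G(18) = mex{2,1,1} = 0
G(19) = mex{0,2,2} = 1
G(20) = mex{1,0,0} = 2
G(21) = mex{2,1,1} = 0
G(22) = mex{0,2,2} = 1
G(23) = mex{1,0,0} = 2
G(24) = mex{2,1,1} = 0
G(25) = mex{0,2,2} = 1
G(26) = mex{1,0,0} = 2
G(27) = mex{2,1,1} = 0
G(28) = mex{0,2,2} = 1
P-positions are exactly the n with G(n) = 0.

0, 3, 6, 9, 12, 15, 18, 21, 24, 27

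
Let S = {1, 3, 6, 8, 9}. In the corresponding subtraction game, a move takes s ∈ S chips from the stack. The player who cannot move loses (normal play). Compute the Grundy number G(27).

5

G(0) = 0
G(1) = mex{0} = 1
G(2) = mex{1} = 0
G(3) = mex{0,0} = 1
G(4) = mex{1,1} = 0
G(5) = mex{0,0} = 1
G(6) = mex{1,1,0} = 2
G(7) = mex{2,0,1} = 3
G(8) = mex{3,1,0,0} = 2
G(9) = mex{2,2,1,1,0} = 3
G(10) = mex{3,3,0,0,1} = 2
G(11) = mex{2,2,1,1,0} = 3
G(12) = mex{3,3,2,0,1} = 4
G(13) = mex{4,2,3,1,0} = 5
G(14) = mex{5,3,2,2,1} = 0
G(15) = mex{0,4,3,3,2} = 1
G(16) = mex{1,5,2,2,3} = 0
G(17) = mex{0,0,3,3,2} = 1
G(18) = mex{1,1,4,2,3} = 0
G(19) = mex{0,0,5,3,2} = 1
G(20) = mex{1,1,0,4,3} = 2
G(21) = mex{2,0,1,5,4} = 3
G(22) = mex{3,1,0,0,5} = 2
G(23) = mex{2,2,1,1,0} = 3
G(24) = mex{3,3,0,0,1} = 2
G(25) = mex{2,2,1,1,0} = 3
G(26) = mex{3,3,2,0,1} = 4
G(27) = mex{4,2,3,1,0} = 5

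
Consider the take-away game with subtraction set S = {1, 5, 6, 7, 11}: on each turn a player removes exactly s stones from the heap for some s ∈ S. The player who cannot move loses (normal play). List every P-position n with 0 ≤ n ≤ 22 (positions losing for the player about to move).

n :  0  1  2  3  4  5  6  7  8  9 10 11 12 13 14 15 16 17 18 19 20 21 22
G :  0  1  0  1  0  1  2  3  2  3  2  3  0  1  0  1  0  1  2  3  2  3  2
P-positions are exactly the n with G(n) = 0.

0, 2, 4, 12, 14, 16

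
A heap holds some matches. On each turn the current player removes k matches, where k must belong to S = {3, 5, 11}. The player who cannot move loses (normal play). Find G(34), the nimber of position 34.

n :  0  1  2  3  4  5  6  7  8  9 10 11 12 13 14 15 16 17 18 19 20 21 22 23 24 25 26 27 28 29 30 31 32 33 34
G :  0  0  0  1  1  1  2  2  0  0  0  1  1  1  2  2  0  0  0  1  1  1  2  2  0  0  0  1  1  1  2  2  0  0  0

0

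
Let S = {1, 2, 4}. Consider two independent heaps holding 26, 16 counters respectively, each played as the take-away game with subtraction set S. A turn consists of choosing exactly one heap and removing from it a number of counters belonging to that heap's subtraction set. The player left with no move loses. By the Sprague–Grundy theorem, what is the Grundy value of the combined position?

All heaps use S = {1, 2, 4}:
G(0) = 0
G(1) = mex{0} = 1
G(2) = mex{1,0} = 2
G(3) = mex{2,1} = 0
G(4) = mex{0,2,0} = 1
G(5) = mex{1,0,1} = 2
G(6) = mex{2,1,2} = 0
G(7) = mex{0,2,0} = 1
G(8) = mex{1,0,1} = 2
G(9) = mex{2,1,2} = 0
G(10) = mex{0,2,0} = 1
G(11) = mex{1,0,1} = 2
G(12) = mex{2,1,2} = 0
G(13) = mex{0,2,0} = 1
G(14) = mex{1,0,1} = 2
G(15) = mex{2,1,2} = 0
G(16) = mex{0,2,0} = 1
G(17) = mex{1,0,1} = 2
G(18) = mex{2,1,2} = 0
G(19) = mex{0,2,0} = 1
G(20) = mex{1,0,1} = 2
G(21) = mex{2,1,2} = 0
G(22) = mex{0,2,0} = 1
G(23) = mex{1,0,1} = 2
G(24) = mex{2,1,2} = 0
G(25) = mex{0,2,0} = 1
G(26) = mex{1,0,1} = 2
Heap A: G(26) = 2.
Heap B: G(16) = 1.
Combined Grundy value = 2 ⊕ 1 = 3.

3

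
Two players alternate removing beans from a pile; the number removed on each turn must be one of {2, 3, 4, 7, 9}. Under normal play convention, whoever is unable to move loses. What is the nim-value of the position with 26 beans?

G(0) = 0
G(1) = mex{} = 0
G(2) = mex{0} = 1
G(3) = mex{0,0} = 1
G(4) = mex{1,0,0} = 2
G(5) = mex{1,1,0} = 2
G(6) = mex{2,1,1} = 0
G(7) = mex{2,2,1,0} = 3
G(8) = mex{0,2,2,0} = 1
G(9) = mex{3,0,2,1,0} = 4
G(10) = mex{1,3,0,1,0} = 2
G(11) = mex{4,1,3,2,1} = 0
G(12) = mex{2,4,1,2,1} = 0
G(13) = mex{0,2,4,0,2} = 1
G(14) = mex{0,0,2,3,2} = 1
G(15) = mex{1,0,0,1,0} = 2
G(16) = mex{1,1,0,4,3} = 2
G(17) = mex{2,1,1,2,1} = 0
G(18) = mex{2,2,1,0,4} = 3
G(19) = mex{0,2,2,0,2} = 1
G(20) = mex{3,0,2,1,0} = 4
G(21) = mex{1,3,0,1,0} = 2
G(22) = mex{4,1,3,2,1} = 0
G(23) = mex{2,4,1,2,1} = 0
G(24) = mex{0,2,4,0,2} = 1
G(25) = mex{0,0,2,3,2} = 1
G(26) = mex{1,0,0,1,0} = 2

2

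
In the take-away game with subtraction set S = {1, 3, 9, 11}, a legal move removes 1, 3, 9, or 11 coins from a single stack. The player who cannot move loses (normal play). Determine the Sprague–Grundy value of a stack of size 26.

0

n :  0  1  2  3  4  5  6  7  8  9 10 11 12 13 14 15 16 17 18 19 20 21 22 23 24 25 26
G :  0  1  0  1  0  1  0  1  0  1  0  1  0  1  0  1  0  1  0  1  0  1  0  1  0  1  0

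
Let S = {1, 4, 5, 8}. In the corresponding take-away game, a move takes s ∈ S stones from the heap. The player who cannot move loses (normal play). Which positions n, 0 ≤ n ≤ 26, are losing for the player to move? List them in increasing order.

0, 2, 9, 11, 18, 20

n :  0  1  2  3  4  5  6  7  8  9 10 11 12 13 14 15 16 17 18 19 20 21 22 23 24 25 26
G :  0  1  0  1  2  3  2  3  4  0  1  0  1  2  3  2  3  4  0  1  0  1  2  3  2  3  4
P-positions are exactly the n with G(n) = 0.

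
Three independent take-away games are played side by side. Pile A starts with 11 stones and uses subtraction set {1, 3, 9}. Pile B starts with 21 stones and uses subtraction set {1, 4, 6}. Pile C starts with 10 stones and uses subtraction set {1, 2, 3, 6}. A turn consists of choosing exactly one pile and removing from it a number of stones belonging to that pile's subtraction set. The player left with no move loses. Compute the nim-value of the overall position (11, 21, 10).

2

Pile A, S = {1, 3, 9}:
G(0) = 0
G(1) = mex{0} = 1
G(2) = mex{1} = 0
G(3) = mex{0,0} = 1
G(4) = mex{1,1} = 0
G(5) = mex{0,0} = 1
G(6) = mex{1,1} = 0
G(7) = mex{0,0} = 1
G(8) = mex{1,1} = 0
G(9) = mex{0,0,0} = 1
G(10) = mex{1,1,1} = 0
G(11) = mex{0,0,0} = 1
G_A(11) = 1.
Pile B, S = {1, 4, 6}:
n :  0  1  2  3  4  5  6  7  8  9 10 11 12 13 14 15 16 17 18 19 20 21
G :  0  1  0  1  2  0  1  0  1  2  0  1  0  1  2  0  1  0  1  2  0  1
G_B(21) = 1.
Pile C, S = {1, 2, 3, 6}:
G(0) = 0
G(1) = mex{0} = 1
G(2) = mex{1,0} = 2
G(3) = mex{2,1,0} = 3
G(4) = mex{3,2,1} = 0
G(5) = mex{0,3,2} = 1
G(6) = mex{1,0,3,0} = 2
G(7) = mex{2,1,0,1} = 3
G(8) = mex{3,2,1,2} = 0
G(9) = mex{0,3,2,3} = 1
G(10) = mex{1,0,3,0} = 2
G_C(10) = 2.
Combined Grundy value = 1 ⊕ 1 ⊕ 2 = 2.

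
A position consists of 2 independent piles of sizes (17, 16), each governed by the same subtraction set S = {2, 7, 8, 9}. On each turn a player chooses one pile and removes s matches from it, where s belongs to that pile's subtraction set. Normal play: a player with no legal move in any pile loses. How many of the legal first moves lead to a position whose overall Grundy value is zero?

2

All piles use S = {2, 7, 8, 9}:
n :  0  1  2  3  4  5  6  7  8  9 10 11 12 13 14 15 16 17
G :  0  0  1  1  0  0  1  1  2  2  3  3  2  2  3  0  0  1
Pile A: G(17) = 1.
Pile B: G(16) = 0.
Combined Grundy value = 1 ⊕ 0 = 1.
A winning move leaves total XOR = 0, i.e. changes one component's Grundy value g to g ⊕ X where X is the current total.
Pile A: need g' = 1⊕1 = 0. Options: 17−2→G=0, 17−7→G=3, 17−8→G=2, 17−9→G=2. Hits: 1.
Pile B: need g' = 0⊕1 = 1. Options: 16−2→G=3, 16−7→G=2, 16−8→G=2, 16−9→G=1. Hits: 1.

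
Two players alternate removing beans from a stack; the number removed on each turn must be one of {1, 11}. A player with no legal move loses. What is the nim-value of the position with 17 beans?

1

n :  0  1  2  3  4  5  6  7  8  9 10 11 12 13 14 15 16 17
G :  0  1  0  1  0  1  0  1  0  1  0  1  0  1  0  1  0  1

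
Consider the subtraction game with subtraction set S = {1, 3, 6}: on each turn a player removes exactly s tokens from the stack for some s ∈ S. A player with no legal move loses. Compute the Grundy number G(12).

n :  0  1  2  3  4  5  6  7  8  9 10 11 12
G :  0  1  0  1  0  1  2  3  2  0  1  0  1

1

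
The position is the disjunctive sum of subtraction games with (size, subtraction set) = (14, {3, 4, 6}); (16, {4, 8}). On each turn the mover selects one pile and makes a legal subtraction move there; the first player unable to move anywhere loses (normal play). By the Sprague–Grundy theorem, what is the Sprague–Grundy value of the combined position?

Pile A, S = {3, 4, 6}:
G(0) = 0
G(1) = mex{} = 0
G(2) = mex{} = 0
G(3) = mex{0} = 1
G(4) = mex{0,0} = 1
G(5) = mex{0,0} = 1
G(6) = mex{1,0,0} = 2
G(7) = mex{1,1,0} = 2
G(8) = mex{1,1,0} = 2
G(9) = mex{2,1,1} = 0
G(10) = mex{2,2,1} = 0
G(11) = mex{2,2,1} = 0
G(12) = mex{0,2,2} = 1
G(13) = mex{0,0,2} = 1
G(14) = mex{0,0,2} = 1
G_A(14) = 1.
Pile B, S = {4, 8}:
n :  0  1  2  3  4  5  6  7  8  9 10 11 12 13 14 15 16
G :  0  0  0  0  1  1  1  1  2  2  2  2  0  0  0  0  1
G_B(16) = 1.
Combined Grundy value = 1 ⊕ 1 = 0.

0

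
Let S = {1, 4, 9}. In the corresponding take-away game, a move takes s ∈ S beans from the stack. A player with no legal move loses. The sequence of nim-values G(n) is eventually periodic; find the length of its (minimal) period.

5

n :  0  1  2  3  4  5  6  7  8  9 10 11 12 13 14 15
G :  0  1  0  1  2  0  1  0  1  2  0  1  0  1  2  0
G(n+5) = G(n) holds for n = 0,…,8 (a full window of length max(S) = 9), so the sequence is purely periodic with period 5.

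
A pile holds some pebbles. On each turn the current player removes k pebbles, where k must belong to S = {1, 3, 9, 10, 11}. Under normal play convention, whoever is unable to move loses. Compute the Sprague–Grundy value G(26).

0

G(0) = 0
G(1) = mex{0} = 1
G(2) = mex{1} = 0
G(3) = mex{0,0} = 1
G(4) = mex{1,1} = 0
G(5) = mex{0,0} = 1
G(6) = mex{1,1} = 0
G(7) = mex{0,0} = 1
G(8) = mex{1,1} = 0
G(9) = mex{0,0,0} = 1
G(10) = mex{1,1,1,0} = 2
G(11) = mex{2,0,0,1,0} = 3
G(12) = mex{3,1,1,0,1} = 2
G(13) = mex{2,2,0,1,0} = 3
G(14) = mex{3,3,1,0,1} = 2
G(15) = mex{2,2,0,1,0} = 3
G(16) = mex{3,3,1,0,1} = 2
G(17) = mex{2,2,0,1,0} = 3
G(18) = mex{3,3,1,0,1} = 2
G(19) = mex{2,2,2,1,0} = 3
G(20) = mex{3,3,3,2,1} = 0
G(21) = mex{0,2,2,3,2} = 1
G(22) = mex{1,3,3,2,3} = 0
G(23) = mex{0,0,2,3,2} = 1
G(24) = mex{1,1,3,2,3} = 0
G(25) = mex{0,0,2,3,2} = 1
G(26) = mex{1,1,3,2,3} = 0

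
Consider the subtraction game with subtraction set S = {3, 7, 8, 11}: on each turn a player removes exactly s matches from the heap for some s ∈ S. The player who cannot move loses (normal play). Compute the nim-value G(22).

n :  0  1  2  3  4  5  6  7  8  9 10 11 12 13 14 15 16 17 18 19 20 21 22
G :  0  0  0  1  1  1  0  2  2  1  3  3  2  2  4  0  0  2  1  1  0  0  2

2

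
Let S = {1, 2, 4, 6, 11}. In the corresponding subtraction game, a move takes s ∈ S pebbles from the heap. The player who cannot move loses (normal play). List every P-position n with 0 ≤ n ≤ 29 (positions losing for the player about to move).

0, 3, 8, 13, 16, 21, 26, 29

n :  0  1  2  3  4  5  6  7  8  9 10 11 12 13 14 15 16 17 18 19 20 21 22 23 24 25 26 27 28 29
G :  0  1  2  0  1  2  3  4  0  1  2  3  4  0  1  2  0  1  2  3  4  0  1  2  3  4  0  1  2  0
P-positions are exactly the n with G(n) = 0.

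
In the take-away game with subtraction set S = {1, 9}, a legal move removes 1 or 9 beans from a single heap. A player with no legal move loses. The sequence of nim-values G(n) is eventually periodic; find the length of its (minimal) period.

n :  0  1  2  3  4  5  6  7  8  9 10 11 12 13 14
G :  0  1  0  1  0  1  0  1  0  1  0  1  0  1  0
G(n+2) = G(n) holds for n = 0,…,8 (a full window of length max(S) = 9), so the sequence is purely periodic with period 2.

2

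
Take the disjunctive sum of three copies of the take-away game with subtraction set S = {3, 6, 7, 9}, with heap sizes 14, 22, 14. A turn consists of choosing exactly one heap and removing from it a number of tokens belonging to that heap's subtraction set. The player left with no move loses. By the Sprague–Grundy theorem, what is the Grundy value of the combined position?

All heaps use S = {3, 6, 7, 9}:
G(0) = 0
G(1) = mex{} = 0
G(2) = mex{} = 0
G(3) = mex{0} = 1
G(4) = mex{0} = 1
G(5) = mex{0} = 1
G(6) = mex{1,0} = 2
G(7) = mex{1,0,0} = 2
G(8) = mex{1,0,0} = 2
G(9) = mex{2,1,0,0} = 3
G(10) = mex{2,1,1,0} = 3
G(11) = mex{2,1,1,0} = 3
G(12) = mex{3,2,1,1} = 0
G(13) = mex{3,2,2,1} = 0
G(14) = mex{3,2,2,1} = 0
G(15) = mex{0,3,2,2} = 1
G(16) = mex{0,3,3,2} = 1
G(17) = mex{0,3,3,2} = 1
G(18) = mex{1,0,3,3} = 2
G(19) = mex{1,0,0,3} = 2
G(20) = mex{1,0,0,3} = 2
G(21) = mex{2,1,0,0} = 3
G(22) = mex{2,1,1,0} = 3
Heap A: G(14) = 0.
Heap B: G(22) = 3.
Heap C: G(14) = 0.
Combined Grundy value = 0 ⊕ 3 ⊕ 0 = 3.

3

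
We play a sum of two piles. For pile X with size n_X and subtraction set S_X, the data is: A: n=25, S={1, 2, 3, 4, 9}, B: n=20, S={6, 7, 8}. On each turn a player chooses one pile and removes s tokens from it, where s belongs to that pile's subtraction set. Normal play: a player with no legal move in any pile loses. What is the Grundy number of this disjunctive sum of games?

Pile A, S = {1, 2, 3, 4, 9}:
n :  0  1  2  3  4  5  6  7  8  9 10 11 12 13 14 15 16 17 18 19 20 21 22 23 24 25
G :  0  1  2  3  4  0  1  2  3  4  0  1  2  3  4  0  1  2  3  4  0  1  2  3  4  0
G_A(25) = 0.
Pile B, S = {6, 7, 8}:
G(0) = 0
G(1) = mex{} = 0
G(2) = mex{} = 0
G(3) = mex{} = 0
G(4) = mex{} = 0
G(5) = mex{} = 0
G(6) = mex{0} = 1
G(7) = mex{0,0} = 1
G(8) = mex{0,0,0} = 1
G(9) = mex{0,0,0} = 1
G(10) = mex{0,0,0} = 1
G(11) = mex{0,0,0} = 1
G(12) = mex{1,0,0} = 2
G(13) = mex{1,1,0} = 2
G(14) = mex{1,1,1} = 0
G(15) = mex{1,1,1} = 0
G(16) = mex{1,1,1} = 0
G(17) = mex{1,1,1} = 0
G(18) = mex{2,1,1} = 0
G(19) = mex{2,2,1} = 0
G(20) = mex{0,2,2} = 1
G_B(20) = 1.
Combined Grundy value = 0 ⊕ 1 = 1.

1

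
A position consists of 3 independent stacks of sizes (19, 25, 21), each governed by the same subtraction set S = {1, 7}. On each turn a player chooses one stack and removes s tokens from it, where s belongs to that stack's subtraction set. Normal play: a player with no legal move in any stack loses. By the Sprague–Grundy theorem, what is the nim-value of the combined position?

1

All stacks use S = {1, 7}:
G(0) = 0
G(1) = mex{0} = 1
G(2) = mex{1} = 0
G(3) = mex{0} = 1
G(4) = mex{1} = 0
G(5) = mex{0} = 1
G(6) = mex{1} = 0
G(7) = mex{0,0} = 1
G(8) = mex{1,1} = 0
G(9) = mex{0,0} = 1
G(10) = mex{1,1} = 0
G(11) = mex{0,0} = 1
G(12) = mex{1,1} = 0
G(13) = mex{0,0} = 1
G(14) = mex{1,1} = 0
G(15) = mex{0,0} = 1
G(16) = mex{1,1} = 0
G(17) = mex{0,0} = 1
G(18) = mex{1,1} = 0
G(19) = mex{0,0} = 1
G(20) = mex{1,1} = 0
G(21) = mex{0,0} = 1
G(22) = mex{1,1} = 0
G(23) = mex{0,0} = 1
G(24) = mex{1,1} = 0
G(25) = mex{0,0} = 1
Stack A: G(19) = 1.
Stack B: G(25) = 1.
Stack C: G(21) = 1.
Combined Grundy value = 1 ⊕ 1 ⊕ 1 = 1.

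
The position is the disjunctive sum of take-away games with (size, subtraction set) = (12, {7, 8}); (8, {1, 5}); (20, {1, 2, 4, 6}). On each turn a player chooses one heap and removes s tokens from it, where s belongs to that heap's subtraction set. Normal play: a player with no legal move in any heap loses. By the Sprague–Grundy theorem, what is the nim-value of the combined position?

0

Heap A, S = {7, 8}:
G(0) = 0
G(1) = mex{} = 0
G(2) = mex{} = 0
G(3) = mex{} = 0
G(4) = mex{} = 0
G(5) = mex{} = 0
G(6) = mex{} = 0
G(7) = mex{0} = 1
G(8) = mex{0,0} = 1
G(9) = mex{0,0} = 1
G(10) = mex{0,0} = 1
G(11) = mex{0,0} = 1
G(12) = mex{0,0} = 1
G_A(12) = 1.
Heap B, S = {1, 5}:
n : 0 1 2 3 4 5 6 7 8
G : 0 1 0 1 0 1 0 1 0
G_B(8) = 0.
Heap C, S = {1, 2, 4, 6}:
n :  0  1  2  3  4  5  6  7  8  9 10 11 12 13 14 15 16 17 18 19 20
G :  0  1  2  0  1  2  3  4  0  1  2  0  1  2  3  4  0  1  2  0  1
G_C(20) = 1.
Combined Grundy value = 1 ⊕ 0 ⊕ 1 = 0.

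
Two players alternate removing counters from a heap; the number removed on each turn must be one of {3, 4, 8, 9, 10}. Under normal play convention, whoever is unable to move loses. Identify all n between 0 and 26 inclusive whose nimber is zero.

0, 1, 2, 7, 13, 14, 19, 20, 25, 26

n :  0  1  2  3  4  5  6  7  8  9 10 11 12 13 14 15 16 17 18 19 20 21 22 23 24 25 26
G :  0  0  0  1  1  1  2  0  2  3  1  3  4  0  0  5  1  1  4  0  0  2  1  1  3  0  0
P-positions are exactly the n with G(n) = 0.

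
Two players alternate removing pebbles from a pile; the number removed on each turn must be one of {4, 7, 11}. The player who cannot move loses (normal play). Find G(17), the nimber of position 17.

n :  0  1  2  3  4  5  6  7  8  9 10 11 12 13 14 15 16 17
G :  0  0  0  0  1  1  1  1  2  2  2  2  3  3  3  0  0  0

0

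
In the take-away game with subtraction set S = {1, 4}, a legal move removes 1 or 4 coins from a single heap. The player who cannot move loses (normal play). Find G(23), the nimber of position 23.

1

n :  0  1  2  3  4  5  6  7  8  9 10 11 12 13 14 15 16 17 18 19 20 21 22 23
G :  0  1  0  1  2  0  1  0  1  2  0  1  0  1  2  0  1  0  1  2  0  1  0  1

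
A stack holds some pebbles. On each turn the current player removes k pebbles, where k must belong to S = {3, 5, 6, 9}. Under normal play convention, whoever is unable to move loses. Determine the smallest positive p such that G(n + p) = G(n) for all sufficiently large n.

12

G(0) = 0
G(1) = mex{} = 0
G(2) = mex{} = 0
G(3) = mex{0} = 1
G(4) = mex{0} = 1
G(5) = mex{0,0} = 1
G(6) = mex{1,0,0} = 2
G(7) = mex{1,0,0} = 2
G(8) = mex{1,1,0} = 2
G(9) = mex{2,1,1,0} = 3
G(10) = mex{2,1,1,0} = 3
G(11) = mex{2,2,1,0} = 3
G(12) = mex{3,2,2,1} = 0
G(13) = mex{3,2,2,1} = 0
G(14) = mex{3,3,2,1} = 0
G(15) = mex{0,3,3,2} = 1
G(16) = mex{0,3,3,2} = 1
G(17) = mex{0,0,3,2} = 1
G(18) = mex{1,0,0,3} = 2
G(19) = mex{1,0,0,3} = 2
G(20) = mex{1,1,0,3} = 2
G(21) = mex{2,1,1,0} = 3
G(22) = mex{2,1,1,0} = 3
G(23) = mex{2,2,1,0} = 3
G(24) = mex{3,2,2,1} = 0
G(25) = mex{3,2,2,1} = 0
G(n+12) = G(n) holds for n = 0,…,8 (a full window of length max(S) = 9), so the sequence is purely periodic with period 12.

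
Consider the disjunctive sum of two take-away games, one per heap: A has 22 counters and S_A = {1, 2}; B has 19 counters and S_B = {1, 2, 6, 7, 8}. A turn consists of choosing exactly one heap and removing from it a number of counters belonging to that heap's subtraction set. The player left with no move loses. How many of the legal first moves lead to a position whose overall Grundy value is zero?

Heap A, S = {1, 2}:
n :  0  1  2  3  4  5  6  7  8  9 10 11 12 13 14 15 16 17 18 19 20 21 22
G :  0  1  2  0  1  2  0  1  2  0  1  2  0  1  2  0  1  2  0  1  2  0  1
G_A(22) = 1.
Heap B, S = {1, 2, 6, 7, 8}:
n :  0  1  2  3  4  5  6  7  8  9 10 11 12 13 14 15 16 17 18 19
G :  0  1  2  0  1  2  3  4  5  3  4  5  0  1  2  0  1  2  3  4
G_B(19) = 4.
Combined Grundy value = 1 ⊕ 4 = 5.
A winning move leaves total XOR = 0, i.e. changes one component's Grundy value g to g ⊕ X where X is the current total.
Heap A: need g' = 1⊕5 = 4. Options: 22−1→G=0, 22−2→G=2. Hits: 0.
Heap B: need g' = 4⊕5 = 1. Options: 19−1→G=3, 19−2→G=2, 19−6→G=1, 19−7→G=0, 19−8→G=5. Hits: 1.

1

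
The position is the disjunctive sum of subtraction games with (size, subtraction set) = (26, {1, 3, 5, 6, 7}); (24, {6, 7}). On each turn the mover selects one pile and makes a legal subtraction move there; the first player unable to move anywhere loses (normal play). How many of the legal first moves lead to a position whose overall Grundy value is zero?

3

Pile A, S = {1, 3, 5, 6, 7}:
n :  0  1  2  3  4  5  6  7  8  9 10 11 12 13 14 15 16 17 18 19 20 21 22 23 24 25 26
G :  0  1  0  1  0  1  2  3  2  3  2  3  0  1  0  1  0  1  2  3  2  3  2  3  0  1  0
G_A(26) = 0.
Pile B, S = {6, 7}:
n :  0  1  2  3  4  5  6  7  8  9 10 11 12 13 14 15 16 17 18 19 20 21 22 23 24
G :  0  0  0  0  0  0  1  1  1  1  1  1  2  0  0  0  0  0  0  1  1  1  1  1  1
G_B(24) = 1.
Combined Grundy value = 0 ⊕ 1 = 1.
A winning move leaves total XOR = 0, i.e. changes one component's Grundy value g to g ⊕ X where X is the current total.
Pile A: need g' = 0⊕1 = 1. Options: 26−1→G=1, 26−3→G=3, 26−5→G=3, 26−6→G=2, 26−7→G=3. Hits: 1.
Pile B: need g' = 1⊕1 = 0. Options: 24−6→G=0, 24−7→G=0. Hits: 2.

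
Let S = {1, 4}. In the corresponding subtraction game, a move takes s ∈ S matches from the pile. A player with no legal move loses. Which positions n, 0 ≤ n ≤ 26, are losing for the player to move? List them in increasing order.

G(0) = 0
G(1) = mex{0} = 1
G(2) = mex{1} = 0
G(3) = mex{0} = 1
G(4) = mex{1,0} = 2
G(5) = mex{2,1} = 0
G(6) = mex{0,0} = 1
G(7) = mex{1,1} = 0
G(8) = mex{0,2} = 1
G(9) = mex{1,0} = 2
G(10) = mex{2,1} = 0
G(11) = mex{0,0} = 1
G(12) = mex{1,1} = 0
G(13) = mex{0,2} = 1
G(14) = mex{1,0} = 2
G(15) = mex{2,1} = 0
G(16) = mex{0,0} = 1
G(17) = mex{1,1} = 0
G(18) = mex{0,2} = 1
G(19) = mex{1,0} = 2
G(20) = mex{2,1} = 0
G(21) = mex{0,0} = 1
G(22) = mex{1,1} = 0
G(23) = mex{0,2} = 1
G(24) = mex{1,0} = 2
G(25) = mex{2,1} = 0
G(26) = mex{0,0} = 1
P-positions are exactly the n with G(n) = 0.

0, 2, 5, 7, 10, 12, 15, 17, 20, 22, 25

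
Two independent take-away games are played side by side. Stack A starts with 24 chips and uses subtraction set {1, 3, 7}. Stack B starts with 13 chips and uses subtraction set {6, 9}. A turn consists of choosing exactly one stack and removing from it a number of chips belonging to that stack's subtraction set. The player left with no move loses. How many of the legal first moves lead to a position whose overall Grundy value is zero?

1

Stack A, S = {1, 3, 7}:
n :  0  1  2  3  4  5  6  7  8  9 10 11 12 13 14 15 16 17 18 19 20 21 22 23 24
G :  0  1  0  1  0  1  0  1  0  1  0  1  0  1  0  1  0  1  0  1  0  1  0  1  0
G_A(24) = 0.
Stack B, S = {6, 9}:
G(0) = 0
G(1) = mex{} = 0
G(2) = mex{} = 0
G(3) = mex{} = 0
G(4) = mex{} = 0
G(5) = mex{} = 0
G(6) = mex{0} = 1
G(7) = mex{0} = 1
G(8) = mex{0} = 1
G(9) = mex{0,0} = 1
G(10) = mex{0,0} = 1
G(11) = mex{0,0} = 1
G(12) = mex{1,0} = 2
G(13) = mex{1,0} = 2
G_B(13) = 2.
Combined Grundy value = 0 ⊕ 2 = 2.
A winning move leaves total XOR = 0, i.e. changes one component's Grundy value g to g ⊕ X where X is the current total.
Stack A: need g' = 0⊕2 = 2. Options: 24−1→G=1, 24−3→G=1, 24−7→G=1. Hits: 0.
Stack B: need g' = 2⊕2 = 0. Options: 13−6→G=1, 13−9→G=0. Hits: 1.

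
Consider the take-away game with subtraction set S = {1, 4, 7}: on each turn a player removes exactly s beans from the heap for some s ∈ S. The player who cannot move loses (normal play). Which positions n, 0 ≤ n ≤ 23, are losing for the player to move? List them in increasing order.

G(0) = 0
G(1) = mex{0} = 1
G(2) = mex{1} = 0
G(3) = mex{0} = 1
G(4) = mex{1,0} = 2
G(5) = mex{2,1} = 0
G(6) = mex{0,0} = 1
G(7) = mex{1,1,0} = 2
G(8) = mex{2,2,1} = 0
G(9) = mex{0,0,0} = 1
G(10) = mex{1,1,1} = 0
G(11) = mex{0,2,2} = 1
G(12) = mex{1,0,0} = 2
G(13) = mex{2,1,1} = 0
G(14) = mex{0,0,2} = 1
G(15) = mex{1,1,0} = 2
G(16) = mex{2,2,1} = 0
G(17) = mex{0,0,0} = 1
G(18) = mex{1,1,1} = 0
G(19) = mex{0,2,2} = 1
G(20) = mex{1,0,0} = 2
G(21) = mex{2,1,1} = 0
G(22) = mex{0,0,2} = 1
G(23) = mex{1,1,0} = 2
P-positions are exactly the n with G(n) = 0.

0, 2, 5, 8, 10, 13, 16, 18, 21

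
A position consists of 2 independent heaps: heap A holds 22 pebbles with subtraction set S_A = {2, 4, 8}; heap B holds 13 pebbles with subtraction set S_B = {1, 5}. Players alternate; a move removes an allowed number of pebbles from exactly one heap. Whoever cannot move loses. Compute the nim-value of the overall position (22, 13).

3

Heap A, S = {2, 4, 8}:
G(0) = 0
G(1) = mex{} = 0
G(2) = mex{0} = 1
G(3) = mex{0} = 1
G(4) = mex{1,0} = 2
G(5) = mex{1,0} = 2
G(6) = mex{2,1} = 0
G(7) = mex{2,1} = 0
G(8) = mex{0,2,0} = 1
G(9) = mex{0,2,0} = 1
G(10) = mex{1,0,1} = 2
G(11) = mex{1,0,1} = 2
G(12) = mex{2,1,2} = 0
G(13) = mex{2,1,2} = 0
G(14) = mex{0,2,0} = 1
G(15) = mex{0,2,0} = 1
G(16) = mex{1,0,1} = 2
G(17) = mex{1,0,1} = 2
G(18) = mex{2,1,2} = 0
G(19) = mex{2,1,2} = 0
G(20) = mex{0,2,0} = 1
G(21) = mex{0,2,0} = 1
G(22) = mex{1,0,1} = 2
G_A(22) = 2.
Heap B, S = {1, 5}:
n :  0  1  2  3  4  5  6  7  8  9 10 11 12 13
G :  0  1  0  1  0  1  0  1  0  1  0  1  0  1
G_B(13) = 1.
Combined Grundy value = 2 ⊕ 1 = 3.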